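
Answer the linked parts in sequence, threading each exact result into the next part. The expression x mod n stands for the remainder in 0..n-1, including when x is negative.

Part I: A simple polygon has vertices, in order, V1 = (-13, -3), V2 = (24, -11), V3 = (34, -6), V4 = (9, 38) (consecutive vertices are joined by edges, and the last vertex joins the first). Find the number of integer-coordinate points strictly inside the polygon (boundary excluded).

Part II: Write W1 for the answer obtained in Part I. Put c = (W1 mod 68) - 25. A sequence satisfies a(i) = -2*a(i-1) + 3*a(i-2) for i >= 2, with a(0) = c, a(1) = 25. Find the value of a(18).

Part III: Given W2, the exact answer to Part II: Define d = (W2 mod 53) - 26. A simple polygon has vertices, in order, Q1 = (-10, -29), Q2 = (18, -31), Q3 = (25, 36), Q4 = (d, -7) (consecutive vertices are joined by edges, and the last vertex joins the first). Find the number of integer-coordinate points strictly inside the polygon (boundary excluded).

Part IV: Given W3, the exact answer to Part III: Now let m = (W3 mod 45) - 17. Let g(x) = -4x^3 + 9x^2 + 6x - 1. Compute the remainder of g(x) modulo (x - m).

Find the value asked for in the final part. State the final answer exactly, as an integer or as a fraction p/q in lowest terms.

-24074

Part I: cross terms: (-13*-11 - 24*-3)=215, (24*-6 - 34*-11)=230, (34*38 - 9*-6)=1346, (9*-3 - -13*38)=467; twice the area = |2258| = 2258; area = 1129; boundary points = 1 + 5 + 1 + 1 = 8; strictly interior points = area - boundary/2 + 1 = 1126; answer 1126
Part II: W1 = 1126; c = 13; a(2) = -2*(25) + 3*(13) = -11; iterating: a(2)=-11, a(3)=97, a(4)=-227, a(5)=745, a(6)=-2171, a(7)=6577, a(8)=-19667, a(9)=59065, a(10)=-177131, a(11)=531457, a(12)=-1594307, a(13)=4782985, a(14)=-14348891, a(15)=43046737, a(16)=-129140147, a(17)=387420505, a(18)=-1162261451; answer -1162261451
Part III: W2 = -1162261451; d = 9; cross terms: (-10*-31 - 18*-29)=832, (18*36 - 25*-31)=1423, (25*-7 - 9*36)=-499, (9*-29 - -10*-7)=-331; twice the area = |1425| = 1425; area = 1425/2; boundary points = 2 + 1 + 1 + 1 = 5; strictly interior points = area - boundary/2 + 1 = 711; answer 711
Part IV: W3 = 711; m = 19; remainder = value at the root: -4*(19)^3 + 9*(19)^2 + 6*(19)^1 - 1 = (-27436) + (3249) + (114) + (-1) = -24074; answer -24074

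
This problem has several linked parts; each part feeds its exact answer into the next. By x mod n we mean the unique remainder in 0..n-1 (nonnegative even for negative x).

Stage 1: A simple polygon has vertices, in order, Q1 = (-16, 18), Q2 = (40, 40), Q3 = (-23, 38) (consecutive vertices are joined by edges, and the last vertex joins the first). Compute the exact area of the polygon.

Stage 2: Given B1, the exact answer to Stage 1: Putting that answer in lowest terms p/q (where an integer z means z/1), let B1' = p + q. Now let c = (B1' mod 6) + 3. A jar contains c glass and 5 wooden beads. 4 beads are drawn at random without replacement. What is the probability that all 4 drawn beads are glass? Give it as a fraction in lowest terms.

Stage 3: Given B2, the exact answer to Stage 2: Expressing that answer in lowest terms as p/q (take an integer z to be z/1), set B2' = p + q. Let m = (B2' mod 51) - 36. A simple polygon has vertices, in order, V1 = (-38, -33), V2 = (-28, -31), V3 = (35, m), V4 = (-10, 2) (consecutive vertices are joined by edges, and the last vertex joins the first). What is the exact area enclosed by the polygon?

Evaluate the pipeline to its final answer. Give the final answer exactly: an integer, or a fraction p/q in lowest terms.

1689/2

Stage 1: cross terms: (-16*40 - 40*18)=-1360, (40*38 - -23*40)=2440, (-23*18 - -16*38)=194; twice the area = |1274| = 1274; area = 637; answer 637
Stage 2: B1 = 637; threaded value p + q = 638; c = 5; total draws C(10,4) = 210; favorable C(5,4) = 5; P = 1/42; answer 1/42
Stage 3: B2 = 1/42; threaded value p + q = 43; m = 7; cross terms: (-38*-31 - -28*-33)=254, (-28*7 - 35*-31)=889, (35*2 - -10*7)=140, (-10*-33 - -38*2)=406; twice the area = |1689| = 1689; area = 1689/2; answer 1689/2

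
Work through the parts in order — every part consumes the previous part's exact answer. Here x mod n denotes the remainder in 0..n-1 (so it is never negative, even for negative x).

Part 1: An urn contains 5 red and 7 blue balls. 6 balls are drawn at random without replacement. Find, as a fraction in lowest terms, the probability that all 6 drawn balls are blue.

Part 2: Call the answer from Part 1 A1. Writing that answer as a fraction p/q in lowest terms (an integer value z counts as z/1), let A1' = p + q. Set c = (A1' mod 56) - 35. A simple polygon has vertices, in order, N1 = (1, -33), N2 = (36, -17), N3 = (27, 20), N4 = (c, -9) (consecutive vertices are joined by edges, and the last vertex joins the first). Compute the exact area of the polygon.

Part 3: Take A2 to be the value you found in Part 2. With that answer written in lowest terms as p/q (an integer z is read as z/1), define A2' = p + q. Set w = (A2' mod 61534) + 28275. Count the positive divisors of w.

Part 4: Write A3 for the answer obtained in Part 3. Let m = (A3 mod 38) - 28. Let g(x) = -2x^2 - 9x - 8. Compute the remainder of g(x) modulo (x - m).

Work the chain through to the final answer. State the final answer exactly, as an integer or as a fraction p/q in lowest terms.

Part 1: total draws C(12,6) = 924; favorable C(7,6) = 7; P = 1/132; answer 1/132
Part 2: A1 = 1/132; threaded value p + q = 133; c = -14; cross terms: (1*-17 - 36*-33)=1171, (36*20 - 27*-17)=1179, (27*-9 - -14*20)=37, (-14*-33 - 1*-9)=471; twice the area = |2858| = 2858; area = 1429; answer 1429
Part 3: A2 = 1429; threaded value p + q = 1430; w = 29705; 29705 = 5 * 13 * 457; number of divisors = (1+1) * (1+1) * (1+1) = 8; answer 8
Part 4: A3 = 8; m = -20; remainder = value at the root: -2*(-20)^2 - 9*(-20)^1 - 8 = (-800) + (180) + (-8) = -628; answer -628

-628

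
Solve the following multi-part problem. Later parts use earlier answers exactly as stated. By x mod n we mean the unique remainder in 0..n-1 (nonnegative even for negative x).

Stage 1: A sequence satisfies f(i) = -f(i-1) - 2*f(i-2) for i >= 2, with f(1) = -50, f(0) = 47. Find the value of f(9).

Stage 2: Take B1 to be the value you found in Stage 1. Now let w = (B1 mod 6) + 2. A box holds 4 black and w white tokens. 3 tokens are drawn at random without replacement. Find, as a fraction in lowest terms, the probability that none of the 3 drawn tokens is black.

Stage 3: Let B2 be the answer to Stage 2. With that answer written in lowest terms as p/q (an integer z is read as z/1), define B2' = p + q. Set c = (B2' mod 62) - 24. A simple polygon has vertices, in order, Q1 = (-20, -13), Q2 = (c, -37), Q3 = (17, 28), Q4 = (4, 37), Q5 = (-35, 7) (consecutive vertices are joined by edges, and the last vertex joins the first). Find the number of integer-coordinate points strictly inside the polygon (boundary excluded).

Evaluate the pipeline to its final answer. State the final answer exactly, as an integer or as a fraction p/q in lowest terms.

1548

Stage 1: f(2) = -1*(-50) - 2*(47) = -44; iterating: f(2)=-44, f(3)=144, f(4)=-56, f(5)=-232, f(6)=344, f(7)=120, f(8)=-808, f(9)=568; answer 568
Stage 2: B1 = 568; w = 6; total draws C(10,3) = 120; favorable C(6,3) = 20; P = 1/6; answer 1/6
Stage 3: B2 = 1/6; threaded value p + q = 7; c = -17; cross terms: (-20*-37 - -17*-13)=519, (-17*28 - 17*-37)=153, (17*37 - 4*28)=517, (4*7 - -35*37)=1323, (-35*-13 - -20*7)=595; twice the area = |3107| = 3107; area = 3107/2; boundary points = 3 + 1 + 1 + 3 + 5 = 13; strictly interior points = area - boundary/2 + 1 = 1548; answer 1548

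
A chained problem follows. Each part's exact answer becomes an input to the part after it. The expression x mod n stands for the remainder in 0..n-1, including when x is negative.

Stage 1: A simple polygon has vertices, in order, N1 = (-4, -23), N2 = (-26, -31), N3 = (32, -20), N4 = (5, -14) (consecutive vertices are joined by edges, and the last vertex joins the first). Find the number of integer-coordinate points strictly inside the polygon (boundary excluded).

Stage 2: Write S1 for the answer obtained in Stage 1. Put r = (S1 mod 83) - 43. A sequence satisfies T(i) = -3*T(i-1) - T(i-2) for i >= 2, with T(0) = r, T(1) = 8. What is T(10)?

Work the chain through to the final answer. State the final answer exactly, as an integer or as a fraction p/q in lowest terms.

46656

Stage 1: cross terms: (-4*-31 - -26*-23)=-474, (-26*-20 - 32*-31)=1512, (32*-14 - 5*-20)=-348, (5*-23 - -4*-14)=-171; twice the area = |519| = 519; area = 519/2; boundary points = 2 + 1 + 3 + 9 = 15; strictly interior points = area - boundary/2 + 1 = 253; answer 253
Stage 2: S1 = 253; r = -39; T(2) = -3*(8) - 1*(-39) = 15; iterating: T(2)=15, T(3)=-53, T(4)=144, T(5)=-379, T(6)=993, T(7)=-2600, T(8)=6807, T(9)=-17821, T(10)=46656; answer 46656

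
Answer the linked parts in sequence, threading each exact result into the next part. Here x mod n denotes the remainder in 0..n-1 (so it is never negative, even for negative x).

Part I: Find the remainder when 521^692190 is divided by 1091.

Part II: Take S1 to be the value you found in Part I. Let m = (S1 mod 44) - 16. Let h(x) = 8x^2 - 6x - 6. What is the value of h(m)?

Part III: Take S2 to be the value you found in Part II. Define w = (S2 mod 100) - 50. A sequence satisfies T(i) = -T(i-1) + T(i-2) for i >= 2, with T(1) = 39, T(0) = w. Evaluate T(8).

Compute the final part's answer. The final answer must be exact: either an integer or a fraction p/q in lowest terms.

-221

Part I: squarings mod 1091: 521^1=521, 521^2=873, 521^4=611, 521^8=199, 521^16=325, 521^32=889, 521^64=437, 521^128=44, 521^256=845, 521^512=511, 521^1024=372, 521^2048=918, 521^4096=472, 521^8192=220, 521^16384=396, 521^32768=803, 521^65536=28, 521^131072=784, 521^262144=423, 521^524288=5; 521^692190 = 521^2 * 521^4 * 521^8 * 521^16 * 521^64 * 521^128 * 521^256 * 521^512 * 521^1024 * 521^2048 * 521^32768 * 521^131072 * 521^524288 = 169 (mod 1091); answer 169
Part II: S1 = 169; m = 21; 8*(21)^2 - 6*(21)^1 - 6 = (3528) + (-126) + (-6) = 3396; answer 3396
Part III: S2 = 3396; w = 46; T(2) = -1*(39) + 1*(46) = 7; iterating: T(2)=7, T(3)=32, T(4)=-25, T(5)=57, T(6)=-82, T(7)=139, T(8)=-221; answer -221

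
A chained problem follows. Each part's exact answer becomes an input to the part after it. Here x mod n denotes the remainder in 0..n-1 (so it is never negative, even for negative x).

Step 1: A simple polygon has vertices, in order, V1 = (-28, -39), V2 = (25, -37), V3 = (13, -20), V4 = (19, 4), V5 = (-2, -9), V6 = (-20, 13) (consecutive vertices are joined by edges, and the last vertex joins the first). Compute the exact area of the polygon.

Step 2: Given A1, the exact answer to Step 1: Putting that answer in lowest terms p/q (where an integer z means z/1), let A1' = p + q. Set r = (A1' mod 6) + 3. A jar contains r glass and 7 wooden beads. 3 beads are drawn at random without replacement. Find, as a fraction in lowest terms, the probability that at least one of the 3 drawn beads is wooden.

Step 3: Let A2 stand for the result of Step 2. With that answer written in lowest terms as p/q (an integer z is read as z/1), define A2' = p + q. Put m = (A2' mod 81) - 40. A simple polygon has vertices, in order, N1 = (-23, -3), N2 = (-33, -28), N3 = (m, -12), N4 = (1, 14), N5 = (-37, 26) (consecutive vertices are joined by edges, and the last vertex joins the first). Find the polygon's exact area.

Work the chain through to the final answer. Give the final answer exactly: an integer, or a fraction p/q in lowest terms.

956

Step 1: cross terms: (-28*-37 - 25*-39)=2011, (25*-20 - 13*-37)=-19, (13*4 - 19*-20)=432, (19*-9 - -2*4)=-163, (-2*13 - -20*-9)=-206, (-20*-39 - -28*13)=1144; twice the area = |3199| = 3199; area = 3199/2; answer 3199/2
Step 2: A1 = 3199/2; threaded value p + q = 3201; r = 6; total draws C(13,3) = 286; complement C(6,3) = 20; favorable 286 - 20 = 266; P = 133/143; answer 133/143
Step 3: A2 = 133/143; threaded value p + q = 276; m = -7; cross terms: (-23*-28 - -33*-3)=545, (-33*-12 - -7*-28)=200, (-7*14 - 1*-12)=-86, (1*26 - -37*14)=544, (-37*-3 - -23*26)=709; twice the area = |1912| = 1912; area = 956; answer 956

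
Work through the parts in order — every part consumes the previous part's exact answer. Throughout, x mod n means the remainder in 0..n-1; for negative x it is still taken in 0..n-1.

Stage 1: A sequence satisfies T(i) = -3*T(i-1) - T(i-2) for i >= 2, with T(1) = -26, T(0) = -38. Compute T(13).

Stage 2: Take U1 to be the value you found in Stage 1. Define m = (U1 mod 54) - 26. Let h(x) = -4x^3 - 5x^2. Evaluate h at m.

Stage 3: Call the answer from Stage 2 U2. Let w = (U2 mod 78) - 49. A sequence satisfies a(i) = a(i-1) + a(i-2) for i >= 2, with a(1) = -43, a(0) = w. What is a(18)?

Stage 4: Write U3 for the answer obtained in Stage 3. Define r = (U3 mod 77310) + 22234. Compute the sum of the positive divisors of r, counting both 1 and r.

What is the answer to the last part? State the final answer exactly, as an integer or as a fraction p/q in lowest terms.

67340

Stage 1: T(2) = -3*(-26) - 1*(-38) = 116; iterating: T(2)=116, T(3)=-322, T(4)=850, T(5)=-2228, T(6)=5834, T(7)=-15274, T(8)=39988, T(9)=-104690, T(10)=274082, T(11)=-717556, T(12)=1878586, T(13)=-4918202; answer -4918202
Stage 2: U1 = -4918202; m = -16; -4*(-16)^3 - 5*(-16)^2 = (16384) + (-1280) = 15104; answer 15104
Stage 3: U2 = 15104; w = 1; a(2) = 1*(-43) + 1*(1) = -42; iterating: a(2)=-42, a(3)=-85, a(4)=-127, a(5)=-212, a(6)=-339, a(7)=-551, a(8)=-890, a(9)=-1441, a(10)=-2331, a(11)=-3772, a(12)=-6103, a(13)=-9875, a(14)=-15978, a(15)=-25853, a(16)=-41831, a(17)=-67684, a(18)=-109515; answer -109515
Stage 4: U3 = -109515; r = 67339; 67339 is prime, so its only divisors are 1 and 67339; sigma = 1 + 67339 = 67340; answer 67340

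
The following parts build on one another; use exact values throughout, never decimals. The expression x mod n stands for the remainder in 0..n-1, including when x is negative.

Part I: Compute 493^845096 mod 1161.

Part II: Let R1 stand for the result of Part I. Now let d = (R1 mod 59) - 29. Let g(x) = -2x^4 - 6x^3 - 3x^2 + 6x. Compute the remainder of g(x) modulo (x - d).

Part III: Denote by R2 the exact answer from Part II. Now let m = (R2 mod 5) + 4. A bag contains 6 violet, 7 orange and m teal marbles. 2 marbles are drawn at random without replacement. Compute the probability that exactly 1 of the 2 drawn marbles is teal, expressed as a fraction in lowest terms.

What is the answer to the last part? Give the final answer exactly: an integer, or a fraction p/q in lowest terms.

26/57

Part I: squarings mod 1161: 493^1=493, 493^2=400, 493^4=943, 493^8=1084, 493^16=124, 493^32=283, 493^64=1141, 493^128=400, 493^256=943, 493^512=1084, 493^1024=124, 493^2048=283, 493^4096=1141, 493^8192=400, 493^16384=943, 493^32768=1084, 493^65536=124, 493^131072=283, 493^262144=1141, 493^524288=400; 493^845096 = 493^8 * 493^32 * 493^256 * 493^1024 * 493^8192 * 493^16384 * 493^32768 * 493^262144 * 493^524288 = 337 (mod 1161); answer 337
Part II: R1 = 337; d = 13; remainder = value at the root: -2*(13)^4 - 6*(13)^3 - 3*(13)^2 + 6*(13)^1 = (-57122) + (-13182) + (-507) + (78) = -70733; answer -70733
Part III: R2 = -70733; m = 6; total draws C(19,2) = 171; favorable C(6,1)*C(13,1) = 78; P = 26/57; answer 26/57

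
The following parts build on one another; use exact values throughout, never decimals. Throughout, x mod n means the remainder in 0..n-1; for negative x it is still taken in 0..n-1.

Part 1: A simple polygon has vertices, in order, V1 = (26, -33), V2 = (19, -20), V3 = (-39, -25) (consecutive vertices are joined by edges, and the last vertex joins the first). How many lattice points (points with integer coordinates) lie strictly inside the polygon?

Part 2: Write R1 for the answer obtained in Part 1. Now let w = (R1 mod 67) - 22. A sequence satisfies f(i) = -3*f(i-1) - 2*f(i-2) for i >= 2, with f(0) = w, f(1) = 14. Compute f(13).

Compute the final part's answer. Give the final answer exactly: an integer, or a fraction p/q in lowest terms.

417704

Part 1: cross terms: (26*-20 - 19*-33)=107, (19*-25 - -39*-20)=-1255, (-39*-33 - 26*-25)=1937; twice the area = |789| = 789; area = 789/2; boundary points = 1 + 1 + 1 = 3; strictly interior points = area - boundary/2 + 1 = 394; answer 394
Part 2: R1 = 394; w = 37; f(2) = -3*(14) - 2*(37) = -116; iterating: f(2)=-116, f(3)=320, f(4)=-728, f(5)=1544, f(6)=-3176, f(7)=6440, f(8)=-12968, f(9)=26024, f(10)=-52136, f(11)=104360, f(12)=-208808, f(13)=417704; answer 417704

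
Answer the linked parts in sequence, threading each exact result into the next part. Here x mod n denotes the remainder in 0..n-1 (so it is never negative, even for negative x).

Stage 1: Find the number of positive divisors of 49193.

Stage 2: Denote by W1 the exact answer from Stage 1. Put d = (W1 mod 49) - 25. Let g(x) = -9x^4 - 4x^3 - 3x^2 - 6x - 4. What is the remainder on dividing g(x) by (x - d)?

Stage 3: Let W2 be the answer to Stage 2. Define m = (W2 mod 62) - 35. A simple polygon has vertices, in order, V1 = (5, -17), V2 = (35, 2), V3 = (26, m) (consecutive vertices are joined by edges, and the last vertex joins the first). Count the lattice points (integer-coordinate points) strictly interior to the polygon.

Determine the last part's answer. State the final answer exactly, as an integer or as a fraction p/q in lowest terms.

Stage 1: 49193 is prime, so its only divisors are 1 and 49193; count = 2; answer 2
Stage 2: W1 = 2; d = -23; remainder = value at the root: -9*(-23)^4 - 4*(-23)^3 - 3*(-23)^2 - 6*(-23)^1 - 4 = (-2518569) + (48668) + (-1587) + (138) + (-4) = -2471354; answer -2471354
Stage 3: W2 = -2471354; m = -7; cross terms: (5*2 - 35*-17)=605, (35*-7 - 26*2)=-297, (26*-17 - 5*-7)=-407; twice the area = |-99| = 99; area = 99/2; boundary points = 1 + 9 + 1 = 11; strictly interior points = area - boundary/2 + 1 = 45; answer 45

45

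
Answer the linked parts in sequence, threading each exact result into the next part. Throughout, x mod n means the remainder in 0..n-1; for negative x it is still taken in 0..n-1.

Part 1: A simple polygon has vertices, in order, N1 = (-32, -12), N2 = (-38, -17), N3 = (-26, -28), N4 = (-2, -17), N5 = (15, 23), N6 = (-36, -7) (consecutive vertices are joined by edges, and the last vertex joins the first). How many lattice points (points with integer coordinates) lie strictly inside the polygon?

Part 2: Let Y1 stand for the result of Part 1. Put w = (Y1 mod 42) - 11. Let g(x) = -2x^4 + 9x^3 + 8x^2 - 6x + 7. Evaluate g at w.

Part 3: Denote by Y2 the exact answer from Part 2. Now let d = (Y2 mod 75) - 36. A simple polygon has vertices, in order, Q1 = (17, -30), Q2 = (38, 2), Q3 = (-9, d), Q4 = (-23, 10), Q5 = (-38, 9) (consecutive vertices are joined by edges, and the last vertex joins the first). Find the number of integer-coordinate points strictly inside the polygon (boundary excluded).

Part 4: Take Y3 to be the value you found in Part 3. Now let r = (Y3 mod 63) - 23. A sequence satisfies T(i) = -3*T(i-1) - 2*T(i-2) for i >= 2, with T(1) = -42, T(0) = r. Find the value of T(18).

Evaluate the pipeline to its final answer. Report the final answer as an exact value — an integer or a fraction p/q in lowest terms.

Part 1: cross terms: (-32*-17 - -38*-12)=88, (-38*-28 - -26*-17)=622, (-26*-17 - -2*-28)=386, (-2*23 - 15*-17)=209, (15*-7 - -36*23)=723, (-36*-12 - -32*-7)=208; twice the area = |2236| = 2236; area = 1118; boundary points = 1 + 1 + 1 + 1 + 3 + 1 = 8; strictly interior points = area - boundary/2 + 1 = 1115; answer 1115
Part 2: Y1 = 1115; w = 12; -2*(12)^4 + 9*(12)^3 + 8*(12)^2 - 6*(12)^1 + 7 = (-41472) + (15552) + (1152) + (-72) + (7) = -24833; answer -24833
Part 3: Y2 = -24833; d = 31; cross terms: (17*2 - 38*-30)=1174, (38*31 - -9*2)=1196, (-9*10 - -23*31)=623, (-23*9 - -38*10)=173, (-38*-30 - 17*9)=987; twice the area = |4153| = 4153; area = 4153/2; boundary points = 1 + 1 + 7 + 1 + 1 = 11; strictly interior points = area - boundary/2 + 1 = 2072; answer 2072
Part 4: Y3 = 2072; r = 33; T(2) = -3*(-42) - 2*(33) = 60; iterating: T(2)=60, T(3)=-96, T(4)=168, T(5)=-312, T(6)=600, T(7)=-1176, T(8)=2328, T(9)=-4632, T(10)=9240, T(11)=-18456, T(12)=36888, T(13)=-73752, T(14)=147480, T(15)=-294936, T(16)=589848, T(17)=-1179672, T(18)=2359320; answer 2359320

2359320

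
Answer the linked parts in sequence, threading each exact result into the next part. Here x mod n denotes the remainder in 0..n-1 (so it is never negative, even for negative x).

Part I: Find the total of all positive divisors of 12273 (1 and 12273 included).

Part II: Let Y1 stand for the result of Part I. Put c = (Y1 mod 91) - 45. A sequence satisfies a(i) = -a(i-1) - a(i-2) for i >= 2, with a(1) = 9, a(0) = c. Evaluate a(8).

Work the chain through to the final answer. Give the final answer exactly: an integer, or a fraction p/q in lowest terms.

Part I: 12273 = 3 * 4091; sigma = (1 + 3) * (1 + 4091) = 4 * 4092 = 16368; answer 16368
Part II: Y1 = 16368; c = 34; a(2) = -1*(9) - 1*(34) = -43; iterating: a(2)=-43, a(3)=34, a(4)=9, a(5)=-43, a(6)=34, a(7)=9, a(8)=-43; answer -43

-43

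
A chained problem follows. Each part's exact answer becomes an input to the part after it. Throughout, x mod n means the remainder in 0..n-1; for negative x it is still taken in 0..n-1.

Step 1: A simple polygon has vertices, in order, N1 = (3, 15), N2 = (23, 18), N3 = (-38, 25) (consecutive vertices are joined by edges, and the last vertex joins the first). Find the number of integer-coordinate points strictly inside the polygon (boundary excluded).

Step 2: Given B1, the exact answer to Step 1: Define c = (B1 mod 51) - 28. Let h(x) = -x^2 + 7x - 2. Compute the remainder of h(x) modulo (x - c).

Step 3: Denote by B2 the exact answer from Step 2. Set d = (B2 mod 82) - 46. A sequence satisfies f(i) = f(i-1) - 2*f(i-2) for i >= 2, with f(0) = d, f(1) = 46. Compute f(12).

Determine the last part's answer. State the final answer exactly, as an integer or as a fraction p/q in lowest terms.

Step 1: cross terms: (3*18 - 23*15)=-291, (23*25 - -38*18)=1259, (-38*15 - 3*25)=-645; twice the area = |323| = 323; area = 323/2; boundary points = 1 + 1 + 1 = 3; strictly interior points = area - boundary/2 + 1 = 161; answer 161
Step 2: B1 = 161; c = -20; remainder = value at the root: -1*(-20)^2 + 7*(-20)^1 - 2 = (-400) + (-140) + (-2) = -542; answer -542
Step 3: B2 = -542; d = -14; f(2) = 1*(46) - 2*(-14) = 74; iterating: f(2)=74, f(3)=-18, f(4)=-166, f(5)=-130, f(6)=202, f(7)=462, f(8)=58, f(9)=-866, f(10)=-982, f(11)=750, f(12)=2714; answer 2714

2714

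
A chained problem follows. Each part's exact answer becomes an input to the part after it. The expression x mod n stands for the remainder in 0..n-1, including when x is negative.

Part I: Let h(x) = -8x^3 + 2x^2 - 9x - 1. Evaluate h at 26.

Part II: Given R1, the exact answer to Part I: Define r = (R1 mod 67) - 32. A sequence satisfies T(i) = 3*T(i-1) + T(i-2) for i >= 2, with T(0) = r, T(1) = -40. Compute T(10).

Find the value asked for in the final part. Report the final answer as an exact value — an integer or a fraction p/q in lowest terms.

Part I: -8*(26)^3 + 2*(26)^2 - 9*(26)^1 - 1 = (-140608) + (1352) + (-234) + (-1) = -139491; answer -139491
Part II: R1 = -139491; r = -29; T(2) = 3*(-40) + 1*(-29) = -149; iterating: T(2)=-149, T(3)=-487, T(4)=-1610, T(5)=-5317, T(6)=-17561, T(7)=-58000, T(8)=-191561, T(9)=-632683, T(10)=-2089610; answer -2089610

-2089610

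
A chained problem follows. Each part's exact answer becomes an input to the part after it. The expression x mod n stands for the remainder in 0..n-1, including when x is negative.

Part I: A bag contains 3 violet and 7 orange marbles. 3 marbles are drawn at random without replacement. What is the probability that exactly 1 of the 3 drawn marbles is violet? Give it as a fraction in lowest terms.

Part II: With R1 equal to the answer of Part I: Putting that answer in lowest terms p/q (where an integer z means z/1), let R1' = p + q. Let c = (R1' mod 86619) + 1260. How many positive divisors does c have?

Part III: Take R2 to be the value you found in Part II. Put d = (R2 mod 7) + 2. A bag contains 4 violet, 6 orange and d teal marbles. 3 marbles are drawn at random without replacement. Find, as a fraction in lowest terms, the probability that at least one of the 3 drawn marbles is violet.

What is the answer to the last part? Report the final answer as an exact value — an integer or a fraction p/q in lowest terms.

61/91

Part I: total draws C(10,3) = 120; favorable C(3,1)*C(7,2) = 63; P = 21/40; answer 21/40
Part II: R1 = 21/40; threaded value p + q = 61; c = 1321; 1321 is prime, so its only divisors are 1 and 1321; count = 2; answer 2
Part III: R2 = 2; d = 4; total draws C(14,3) = 364; complement C(10,3) = 120; favorable 364 - 120 = 244; P = 61/91; answer 61/91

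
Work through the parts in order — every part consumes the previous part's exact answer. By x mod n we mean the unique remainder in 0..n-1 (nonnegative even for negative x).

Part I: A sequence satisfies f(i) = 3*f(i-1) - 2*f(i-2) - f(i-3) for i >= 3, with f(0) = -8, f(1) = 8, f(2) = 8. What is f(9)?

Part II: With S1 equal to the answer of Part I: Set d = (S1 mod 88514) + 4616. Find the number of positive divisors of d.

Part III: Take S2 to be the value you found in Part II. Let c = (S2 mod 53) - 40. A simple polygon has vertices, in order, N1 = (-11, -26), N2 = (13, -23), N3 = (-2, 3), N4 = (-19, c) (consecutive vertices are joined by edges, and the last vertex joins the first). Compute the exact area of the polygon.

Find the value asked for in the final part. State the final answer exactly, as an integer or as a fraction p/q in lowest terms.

Part I: f(3) = 3*(8) - 2*(8) - 1*(-8) = 16; iterating: f(3)=16, f(4)=24, f(5)=32, f(6)=32, f(7)=8, f(8)=-72, f(9)=-264; answer -264
Part II: S1 = -264; d = 92866; 92866 = 2 * 59 * 787; number of divisors = (1+1) * (1+1) * (1+1) = 8; answer 8
Part III: S2 = 8; c = -32; cross terms: (-11*-23 - 13*-26)=591, (13*3 - -2*-23)=-7, (-2*-32 - -19*3)=121, (-19*-26 - -11*-32)=142; twice the area = |847| = 847; area = 847/2; answer 847/2

847/2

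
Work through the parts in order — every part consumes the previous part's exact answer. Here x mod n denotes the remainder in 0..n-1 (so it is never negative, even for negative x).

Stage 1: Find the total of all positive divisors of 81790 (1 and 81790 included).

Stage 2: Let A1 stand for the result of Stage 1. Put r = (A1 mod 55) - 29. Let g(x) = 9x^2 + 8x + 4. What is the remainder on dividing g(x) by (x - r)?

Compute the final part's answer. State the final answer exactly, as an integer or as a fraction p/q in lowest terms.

Stage 1: 81790 = 2 * 5 * 8179; sigma = (1 + 2) * (1 + 5) * (1 + 8179) = 3 * 6 * 8180 = 147240; answer 147240
Stage 2: A1 = 147240; r = -24; remainder = value at the root: 9*(-24)^2 + 8*(-24)^1 + 4 = (5184) + (-192) + (4) = 4996; answer 4996

4996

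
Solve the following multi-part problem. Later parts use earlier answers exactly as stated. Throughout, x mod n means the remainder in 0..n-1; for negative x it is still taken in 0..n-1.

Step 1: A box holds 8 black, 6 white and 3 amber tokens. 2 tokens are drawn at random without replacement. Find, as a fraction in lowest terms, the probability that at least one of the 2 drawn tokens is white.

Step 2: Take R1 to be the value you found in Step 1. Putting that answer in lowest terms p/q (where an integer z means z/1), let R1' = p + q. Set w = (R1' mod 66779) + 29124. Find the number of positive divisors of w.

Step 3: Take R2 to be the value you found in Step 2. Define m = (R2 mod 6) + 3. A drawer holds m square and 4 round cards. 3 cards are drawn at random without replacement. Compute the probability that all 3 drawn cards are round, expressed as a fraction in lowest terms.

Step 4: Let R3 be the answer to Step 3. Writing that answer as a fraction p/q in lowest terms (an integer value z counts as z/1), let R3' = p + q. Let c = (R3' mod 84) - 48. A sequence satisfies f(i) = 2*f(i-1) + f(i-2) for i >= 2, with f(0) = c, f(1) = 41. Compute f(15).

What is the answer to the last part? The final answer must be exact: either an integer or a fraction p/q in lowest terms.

5895693

Step 1: total draws C(17,2) = 136; complement C(11,2) = 55; favorable 136 - 55 = 81; P = 81/136; answer 81/136
Step 2: R1 = 81/136; threaded value p + q = 217; w = 29341; 29341 = 13 * 37 * 61; number of divisors = (1+1) * (1+1) * (1+1) = 8; answer 8
Step 3: R2 = 8; m = 5; total draws C(9,3) = 84; favorable C(4,3) = 4; P = 1/21; answer 1/21
Step 4: R3 = 1/21; threaded value p + q = 22; c = -26; f(2) = 2*(41) + 1*(-26) = 56; iterating: f(2)=56, f(3)=153, f(4)=362, f(5)=877, f(6)=2116, f(7)=5109, f(8)=12334, f(9)=29777, f(10)=71888, f(11)=173553, f(12)=418994, f(13)=1011541, f(14)=2442076, f(15)=5895693; answer 5895693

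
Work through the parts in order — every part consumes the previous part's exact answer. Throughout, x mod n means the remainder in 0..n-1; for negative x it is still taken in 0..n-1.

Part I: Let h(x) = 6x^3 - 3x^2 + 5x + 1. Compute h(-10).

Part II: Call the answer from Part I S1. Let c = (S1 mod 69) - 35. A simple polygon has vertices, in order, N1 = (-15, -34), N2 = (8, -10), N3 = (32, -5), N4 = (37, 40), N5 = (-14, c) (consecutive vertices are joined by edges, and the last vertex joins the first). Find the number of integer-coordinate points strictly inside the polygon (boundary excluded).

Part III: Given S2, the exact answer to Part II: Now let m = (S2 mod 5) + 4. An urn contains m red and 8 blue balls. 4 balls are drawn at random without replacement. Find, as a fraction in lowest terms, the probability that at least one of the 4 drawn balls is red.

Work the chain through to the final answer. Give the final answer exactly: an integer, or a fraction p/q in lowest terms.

Part I: 6*(-10)^3 - 3*(-10)^2 + 5*(-10)^1 + 1 = (-6000) + (-300) + (-50) + (1) = -6349; answer -6349
Part II: S1 = -6349; c = 33; cross terms: (-15*-10 - 8*-34)=422, (8*-5 - 32*-10)=280, (32*40 - 37*-5)=1465, (37*33 - -14*40)=1781, (-14*-34 - -15*33)=971; twice the area = |4919| = 4919; area = 4919/2; boundary points = 1 + 1 + 5 + 1 + 1 = 9; strictly interior points = area - boundary/2 + 1 = 2456; answer 2456
Part III: S2 = 2456; m = 5; total draws C(13,4) = 715; complement C(8,4) = 70; favorable 715 - 70 = 645; P = 129/143; answer 129/143

129/143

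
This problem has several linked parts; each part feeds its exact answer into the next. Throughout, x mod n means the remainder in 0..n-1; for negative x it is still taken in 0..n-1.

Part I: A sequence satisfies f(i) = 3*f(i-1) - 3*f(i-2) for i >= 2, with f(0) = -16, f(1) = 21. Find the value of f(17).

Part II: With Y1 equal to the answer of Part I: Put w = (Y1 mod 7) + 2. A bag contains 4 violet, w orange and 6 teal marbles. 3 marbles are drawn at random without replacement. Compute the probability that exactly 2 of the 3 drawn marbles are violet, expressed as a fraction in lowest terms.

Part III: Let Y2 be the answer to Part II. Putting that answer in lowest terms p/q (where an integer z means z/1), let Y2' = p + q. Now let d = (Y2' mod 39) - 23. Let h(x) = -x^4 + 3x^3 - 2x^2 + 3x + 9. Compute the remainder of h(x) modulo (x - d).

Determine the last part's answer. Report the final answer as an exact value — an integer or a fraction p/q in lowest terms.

Part I: f(2) = 3*(21) - 3*(-16) = 111; iterating: f(2)=111, f(3)=270, f(4)=477, f(5)=621, f(6)=432, f(7)=-567, f(8)=-2997, f(9)=-7290, f(10)=-12879, f(11)=-16767, f(12)=-11664, f(13)=15309, f(14)=80919, f(15)=196830, f(16)=347733, f(17)=452709; answer 452709
Part II: Y1 = 452709; w = 7; total draws C(17,3) = 680; favorable C(4,2)*C(13,1) = 78; P = 39/340; answer 39/340
Part III: Y2 = 39/340; threaded value p + q = 379; d = 5; remainder = value at the root: -1*(5)^4 + 3*(5)^3 - 2*(5)^2 + 3*(5)^1 + 9 = (-625) + (375) + (-50) + (15) + (9) = -276; answer -276

-276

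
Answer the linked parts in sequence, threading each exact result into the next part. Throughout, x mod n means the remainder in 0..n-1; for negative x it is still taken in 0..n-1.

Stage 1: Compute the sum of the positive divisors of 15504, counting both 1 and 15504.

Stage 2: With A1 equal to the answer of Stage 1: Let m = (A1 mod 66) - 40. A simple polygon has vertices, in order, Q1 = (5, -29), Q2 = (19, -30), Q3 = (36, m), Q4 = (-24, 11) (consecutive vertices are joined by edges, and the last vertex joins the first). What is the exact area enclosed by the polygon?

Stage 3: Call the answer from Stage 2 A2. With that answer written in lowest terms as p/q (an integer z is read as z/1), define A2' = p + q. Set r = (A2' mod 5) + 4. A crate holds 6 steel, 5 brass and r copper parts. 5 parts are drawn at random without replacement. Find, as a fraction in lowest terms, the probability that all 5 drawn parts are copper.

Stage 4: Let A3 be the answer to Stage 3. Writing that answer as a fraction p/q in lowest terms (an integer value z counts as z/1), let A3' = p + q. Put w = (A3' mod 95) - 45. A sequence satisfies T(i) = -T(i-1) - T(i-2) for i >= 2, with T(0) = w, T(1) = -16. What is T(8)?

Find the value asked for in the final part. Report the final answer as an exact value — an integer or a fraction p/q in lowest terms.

-33

Stage 1: 15504 = 2^4 * 3 * 17 * 19; sigma = (1 + 2 + 4 + 8 + 16) * (1 + 3) * (1 + 17) * (1 + 19) = 31 * 4 * 18 * 20 = 44640; answer 44640
Stage 2: A1 = 44640; m = -16; cross terms: (5*-30 - 19*-29)=401, (19*-16 - 36*-30)=776, (36*11 - -24*-16)=12, (-24*-29 - 5*11)=641; twice the area = |1830| = 1830; area = 915; answer 915
Stage 3: A2 = 915; threaded value p + q = 916; r = 5; total draws C(16,5) = 4368; favorable C(5,5) = 1; P = 1/4368; answer 1/4368
Stage 4: A3 = 1/4368; threaded value p + q = 4369; w = 49; T(2) = -1*(-16) - 1*(49) = -33; iterating: T(2)=-33, T(3)=49, T(4)=-16, T(5)=-33, T(6)=49, T(7)=-16, T(8)=-33; answer -33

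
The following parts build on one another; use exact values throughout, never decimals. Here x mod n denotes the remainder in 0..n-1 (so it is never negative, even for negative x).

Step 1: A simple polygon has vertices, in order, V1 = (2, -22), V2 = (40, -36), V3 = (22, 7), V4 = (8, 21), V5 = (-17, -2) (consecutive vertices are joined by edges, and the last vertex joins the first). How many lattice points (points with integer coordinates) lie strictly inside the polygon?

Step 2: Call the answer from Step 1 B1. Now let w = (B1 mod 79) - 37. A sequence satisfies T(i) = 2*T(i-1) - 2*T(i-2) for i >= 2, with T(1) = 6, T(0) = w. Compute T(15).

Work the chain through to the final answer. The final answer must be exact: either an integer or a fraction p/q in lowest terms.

8192

Step 1: cross terms: (2*-36 - 40*-22)=808, (40*7 - 22*-36)=1072, (22*21 - 8*7)=406, (8*-2 - -17*21)=341, (-17*-22 - 2*-2)=378; twice the area = |3005| = 3005; area = 3005/2; boundary points = 2 + 1 + 14 + 1 + 1 = 19; strictly interior points = area - boundary/2 + 1 = 1494; answer 1494
Step 2: B1 = 1494; w = 35; T(2) = 2*(6) - 2*(35) = -58; iterating: T(2)=-58, T(3)=-128, T(4)=-140, T(5)=-24, T(6)=232, T(7)=512, T(8)=560, T(9)=96, T(10)=-928, T(11)=-2048, T(12)=-2240, T(13)=-384, T(14)=3712, T(15)=8192; answer 8192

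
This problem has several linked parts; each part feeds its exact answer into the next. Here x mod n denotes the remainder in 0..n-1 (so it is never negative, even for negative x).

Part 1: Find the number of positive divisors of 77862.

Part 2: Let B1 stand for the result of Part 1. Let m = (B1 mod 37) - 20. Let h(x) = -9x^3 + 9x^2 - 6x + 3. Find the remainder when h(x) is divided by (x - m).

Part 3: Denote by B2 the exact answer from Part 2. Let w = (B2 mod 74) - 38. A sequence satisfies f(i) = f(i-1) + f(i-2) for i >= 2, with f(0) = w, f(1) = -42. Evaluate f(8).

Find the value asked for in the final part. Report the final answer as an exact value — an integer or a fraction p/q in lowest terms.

-1285

Part 1: 77862 = 2 * 3 * 19 * 683; number of divisors = (1+1) * (1+1) * (1+1) * (1+1) = 16; answer 16
Part 2: B1 = 16; m = -4; remainder = value at the root: -9*(-4)^3 + 9*(-4)^2 - 6*(-4)^1 + 3 = (576) + (144) + (24) + (3) = 747; answer 747
Part 3: B2 = 747; w = -31; f(2) = 1*(-42) + 1*(-31) = -73; iterating: f(2)=-73, f(3)=-115, f(4)=-188, f(5)=-303, f(6)=-491, f(7)=-794, f(8)=-1285; answer -1285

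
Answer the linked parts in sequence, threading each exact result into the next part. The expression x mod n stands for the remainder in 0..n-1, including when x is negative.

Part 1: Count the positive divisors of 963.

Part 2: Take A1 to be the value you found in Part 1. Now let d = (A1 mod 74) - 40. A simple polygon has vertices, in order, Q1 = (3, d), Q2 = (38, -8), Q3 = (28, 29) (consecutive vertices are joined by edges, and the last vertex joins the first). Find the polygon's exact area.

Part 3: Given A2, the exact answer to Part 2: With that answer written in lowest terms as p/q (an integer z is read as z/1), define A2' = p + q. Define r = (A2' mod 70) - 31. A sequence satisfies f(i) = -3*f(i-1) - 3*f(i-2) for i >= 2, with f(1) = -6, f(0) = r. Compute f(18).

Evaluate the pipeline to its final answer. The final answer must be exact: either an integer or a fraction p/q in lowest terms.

Part 1: 963 = 3^2 * 107; number of divisors = (2+1) * (1+1) = 6; answer 6
Part 2: A1 = 6; d = -34; cross terms: (3*-8 - 38*-34)=1268, (38*29 - 28*-8)=1326, (28*-34 - 3*29)=-1039; twice the area = |1555| = 1555; area = 1555/2; answer 1555/2
Part 3: A2 = 1555/2; threaded value p + q = 1557; r = -14; f(2) = -3*(-6) - 3*(-14) = 60; iterating: f(2)=60, f(3)=-162, f(4)=306, f(5)=-432, f(6)=378, f(7)=162, f(8)=-1620, f(9)=4374, f(10)=-8262, f(11)=11664, f(12)=-10206, f(13)=-4374, f(14)=43740, f(15)=-118098, f(16)=223074, f(17)=-314928, f(18)=275562; answer 275562

275562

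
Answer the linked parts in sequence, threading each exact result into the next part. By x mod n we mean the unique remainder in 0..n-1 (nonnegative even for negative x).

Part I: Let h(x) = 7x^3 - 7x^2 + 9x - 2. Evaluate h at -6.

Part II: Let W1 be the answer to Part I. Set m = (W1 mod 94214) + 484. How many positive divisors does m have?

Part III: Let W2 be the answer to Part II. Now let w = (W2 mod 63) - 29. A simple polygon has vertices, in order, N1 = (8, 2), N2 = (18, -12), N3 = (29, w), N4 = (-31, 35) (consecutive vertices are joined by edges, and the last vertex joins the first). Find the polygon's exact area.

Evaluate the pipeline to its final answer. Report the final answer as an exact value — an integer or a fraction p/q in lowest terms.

Part I: 7*(-6)^3 - 7*(-6)^2 + 9*(-6)^1 - 2 = (-1512) + (-252) + (-54) + (-2) = -1820; answer -1820
Part II: W1 = -1820; m = 92878; 92878 = 2 * 46439; number of divisors = (1+1) * (1+1) = 4; answer 4
Part III: W2 = 4; w = -25; cross terms: (8*-12 - 18*2)=-132, (18*-25 - 29*-12)=-102, (29*35 - -31*-25)=240, (-31*2 - 8*35)=-342; twice the area = |-336| = 336; area = 168; answer 168

168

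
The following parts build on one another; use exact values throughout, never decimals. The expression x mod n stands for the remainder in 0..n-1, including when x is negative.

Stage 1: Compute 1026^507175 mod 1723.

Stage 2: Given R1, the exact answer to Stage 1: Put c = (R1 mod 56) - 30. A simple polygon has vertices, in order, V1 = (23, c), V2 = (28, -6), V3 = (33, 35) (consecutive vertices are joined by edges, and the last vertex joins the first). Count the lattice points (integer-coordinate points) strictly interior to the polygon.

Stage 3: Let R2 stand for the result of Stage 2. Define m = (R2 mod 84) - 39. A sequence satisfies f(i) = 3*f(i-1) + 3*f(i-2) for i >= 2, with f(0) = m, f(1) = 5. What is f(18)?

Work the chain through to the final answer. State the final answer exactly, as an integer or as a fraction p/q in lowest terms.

Stage 1: squarings mod 1723: 1026^1=1026, 1026^2=1646, 1026^4=760, 1026^8=395, 1026^16=955, 1026^32=558, 1026^64=1224, 1026^128=889, 1026^256=1187, 1026^512=1278, 1026^1024=1603, 1026^2048=616, 1026^4096=396, 1026^8192=23, 1026^16384=529, 1026^32768=715, 1026^65536=1217, 1026^131072=1032, 1026^262144=210; 1026^507175 = 1026^1 * 1026^2 * 1026^4 * 1026^32 * 1026^256 * 1026^1024 * 1026^2048 * 1026^4096 * 1026^8192 * 1026^32768 * 1026^65536 * 1026^131072 * 1026^262144 = 307 (mod 1723); answer 307
Stage 2: R1 = 307; c = -3; cross terms: (23*-6 - 28*-3)=-54, (28*35 - 33*-6)=1178, (33*-3 - 23*35)=-904; twice the area = |220| = 220; area = 110; boundary points = 1 + 1 + 2 = 4; strictly interior points = area - boundary/2 + 1 = 109; answer 109
Stage 3: R2 = 109; m = -14; f(2) = 3*(5) + 3*(-14) = -27; iterating: f(2)=-27, f(3)=-66, f(4)=-279, f(5)=-1035, f(6)=-3942, f(7)=-14931, f(8)=-56619, f(9)=-214650, f(10)=-813807, f(11)=-3085371, f(12)=-11697534, f(13)=-44348715, f(14)=-168138747, f(15)=-637462386, f(16)=-2416803399, f(17)=-9162797355, f(18)=-34738802262; answer -34738802262

-34738802262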